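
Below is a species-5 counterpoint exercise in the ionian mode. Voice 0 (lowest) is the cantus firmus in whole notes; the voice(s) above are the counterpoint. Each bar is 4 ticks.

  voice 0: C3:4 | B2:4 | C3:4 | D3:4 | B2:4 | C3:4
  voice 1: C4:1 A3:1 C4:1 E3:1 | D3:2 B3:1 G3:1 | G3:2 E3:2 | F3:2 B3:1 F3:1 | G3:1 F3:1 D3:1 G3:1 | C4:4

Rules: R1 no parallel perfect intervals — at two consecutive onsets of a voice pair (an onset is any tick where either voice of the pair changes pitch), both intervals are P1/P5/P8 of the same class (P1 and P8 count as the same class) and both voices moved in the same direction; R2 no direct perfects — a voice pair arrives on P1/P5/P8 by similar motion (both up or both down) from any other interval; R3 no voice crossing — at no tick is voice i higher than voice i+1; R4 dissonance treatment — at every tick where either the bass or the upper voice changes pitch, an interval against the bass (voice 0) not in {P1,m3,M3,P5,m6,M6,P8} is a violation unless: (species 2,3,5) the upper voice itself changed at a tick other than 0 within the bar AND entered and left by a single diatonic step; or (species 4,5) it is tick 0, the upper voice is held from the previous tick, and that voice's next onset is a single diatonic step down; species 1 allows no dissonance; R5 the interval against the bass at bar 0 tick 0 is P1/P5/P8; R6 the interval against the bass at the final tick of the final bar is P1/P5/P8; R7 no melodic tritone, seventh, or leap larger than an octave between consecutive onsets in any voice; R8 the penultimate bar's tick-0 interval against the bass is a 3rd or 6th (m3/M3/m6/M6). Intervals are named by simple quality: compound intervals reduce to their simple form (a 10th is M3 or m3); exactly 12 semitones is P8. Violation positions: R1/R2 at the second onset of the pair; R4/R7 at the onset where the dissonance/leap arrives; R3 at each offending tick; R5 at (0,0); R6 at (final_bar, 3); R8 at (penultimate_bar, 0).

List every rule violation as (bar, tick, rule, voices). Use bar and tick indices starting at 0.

bar 0: v0=C3 v1=C4 downbeat P8
bar 1: v0=B2 v1=D3 downbeat m3
bar 2: v0=C3 v1=G3 downbeat P5
bar 3: v0=D3 v1=F3 downbeat m3
bar 4: v0=B2 v1=G3 downbeat m6
bar 5: v0=C3 v1=C4 downbeat P8
  -> R7 @ bar 3 tick 2 v(1,): F3->B3 leap 6st
  -> R7 @ bar 3 tick 3 v(1,): B3->F3 leap 6st
  -> R4 @ bar 4 tick 1 v(0, 1): B2/F3 TT untreated
  -> R2 @ bar 5 tick 0 v(0, 1): B2/G3 m6 -> C3/C4 P8 similar

(3, 2, R7, (1,))
(3, 3, R7, (1,))
(4, 1, R4, (0, 1))
(5, 0, R2, (0, 1))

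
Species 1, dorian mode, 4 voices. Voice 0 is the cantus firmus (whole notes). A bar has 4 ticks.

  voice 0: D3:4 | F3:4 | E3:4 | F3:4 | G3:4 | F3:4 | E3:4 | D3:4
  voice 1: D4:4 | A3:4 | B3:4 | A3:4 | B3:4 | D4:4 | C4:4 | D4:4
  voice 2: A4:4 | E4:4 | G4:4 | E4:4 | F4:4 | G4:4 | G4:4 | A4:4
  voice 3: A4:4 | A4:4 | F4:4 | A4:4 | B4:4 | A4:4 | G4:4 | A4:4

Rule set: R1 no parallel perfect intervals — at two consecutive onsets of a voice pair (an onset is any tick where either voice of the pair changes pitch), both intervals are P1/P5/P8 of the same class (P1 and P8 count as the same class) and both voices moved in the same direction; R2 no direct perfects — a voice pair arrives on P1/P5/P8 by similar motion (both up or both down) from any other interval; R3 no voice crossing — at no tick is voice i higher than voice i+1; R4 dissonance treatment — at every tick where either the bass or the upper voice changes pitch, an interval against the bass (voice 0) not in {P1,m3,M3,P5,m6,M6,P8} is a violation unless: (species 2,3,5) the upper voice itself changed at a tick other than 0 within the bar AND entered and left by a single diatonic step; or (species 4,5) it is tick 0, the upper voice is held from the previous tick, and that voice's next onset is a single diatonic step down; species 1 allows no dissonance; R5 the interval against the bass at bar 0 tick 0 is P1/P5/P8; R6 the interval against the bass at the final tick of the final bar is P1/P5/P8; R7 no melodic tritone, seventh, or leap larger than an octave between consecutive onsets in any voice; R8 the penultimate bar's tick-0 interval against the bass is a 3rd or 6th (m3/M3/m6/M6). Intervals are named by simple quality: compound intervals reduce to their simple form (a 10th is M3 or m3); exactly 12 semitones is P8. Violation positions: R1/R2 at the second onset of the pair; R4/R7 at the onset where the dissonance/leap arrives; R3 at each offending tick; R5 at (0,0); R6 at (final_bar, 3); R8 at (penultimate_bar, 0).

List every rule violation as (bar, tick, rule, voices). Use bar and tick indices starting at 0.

(1, 0, R1, (1, 2))
(1, 0, R4, (0, 2))
(2, 0, R3, (2, 3))
(2, 0, R4, (0, 3))
(2, 1, R3, (2, 3))
(2, 2, R3, (2, 3))
(2, 3, R3, (2, 3))
(3, 0, R2, (1, 2))
(3, 0, R4, (0, 2))
(4, 0, R1, (1, 3))
(4, 0, R4, (0, 2))
(5, 0, R4, (0, 2))
(6, 0, R1, (1, 3))
(7, 0, R1, (1, 2))
(7, 0, R1, (1, 3))
(7, 0, R1, (2, 3))

bar 0: v0=D3 v1=D4 v2=A4 v3=A4 downbeat P5
bar 1: v0=F3 v1=A3 v2=E4 v3=A4 downbeat M3
bar 2: v0=E3 v1=B3 v2=G4 v3=F4 downbeat m2
bar 3: v0=F3 v1=A3 v2=E4 v3=A4 downbeat M3
bar 4: v0=G3 v1=B3 v2=F4 v3=B4 downbeat M3
bar 5: v0=F3 v1=D4 v2=G4 v3=A4 downbeat M3
bar 6: v0=E3 v1=C4 v2=G4 v3=G4 downbeat m3
bar 7: v0=D3 v1=D4 v2=A4 v3=A4 downbeat P5
  -> R1 @ bar 1 tick 0 v(1, 2): D4/A4 P5 -> A3/E4 P5 similar
  -> R4 @ bar 1 tick 0 v(0, 2): F3/E4 M7 untreated
  -> R3 @ bar 2 tick 0 v(2, 3): G4 above F4
  -> R4 @ bar 2 tick 0 v(0, 3): E3/F4 m2 untreated
  -> R3 @ bar 2 tick 1 v(2, 3): G4 above F4
  -> R3 @ bar 2 tick 2 v(2, 3): G4 above F4
  -> R3 @ bar 2 tick 3 v(2, 3): G4 above F4
  -> R2 @ bar 3 tick 0 v(1, 2): B3/G4 m6 -> A3/E4 P5 similar
  -> R4 @ bar 3 tick 0 v(0, 2): F3/E4 M7 untreated
  -> R1 @ bar 4 tick 0 v(1, 3): A3/A4 P8 -> B3/B4 P8 similar
  -> R4 @ bar 4 tick 0 v(0, 2): G3/F4 m7 untreated
  -> R4 @ bar 5 tick 0 v(0, 2): F3/G4 M2 untreated
  -> R1 @ bar 6 tick 0 v(1, 3): D4/A4 P5 -> C4/G4 P5 similar
  -> R1 @ bar 7 tick 0 v(1, 2): C4/G4 P5 -> D4/A4 P5 similar
  -> R1 @ bar 7 tick 0 v(1, 3): C4/G4 P5 -> D4/A4 P5 similar
  -> R1 @ bar 7 tick 0 v(2, 3): G4/G4 P1 -> A4/A4 P1 similar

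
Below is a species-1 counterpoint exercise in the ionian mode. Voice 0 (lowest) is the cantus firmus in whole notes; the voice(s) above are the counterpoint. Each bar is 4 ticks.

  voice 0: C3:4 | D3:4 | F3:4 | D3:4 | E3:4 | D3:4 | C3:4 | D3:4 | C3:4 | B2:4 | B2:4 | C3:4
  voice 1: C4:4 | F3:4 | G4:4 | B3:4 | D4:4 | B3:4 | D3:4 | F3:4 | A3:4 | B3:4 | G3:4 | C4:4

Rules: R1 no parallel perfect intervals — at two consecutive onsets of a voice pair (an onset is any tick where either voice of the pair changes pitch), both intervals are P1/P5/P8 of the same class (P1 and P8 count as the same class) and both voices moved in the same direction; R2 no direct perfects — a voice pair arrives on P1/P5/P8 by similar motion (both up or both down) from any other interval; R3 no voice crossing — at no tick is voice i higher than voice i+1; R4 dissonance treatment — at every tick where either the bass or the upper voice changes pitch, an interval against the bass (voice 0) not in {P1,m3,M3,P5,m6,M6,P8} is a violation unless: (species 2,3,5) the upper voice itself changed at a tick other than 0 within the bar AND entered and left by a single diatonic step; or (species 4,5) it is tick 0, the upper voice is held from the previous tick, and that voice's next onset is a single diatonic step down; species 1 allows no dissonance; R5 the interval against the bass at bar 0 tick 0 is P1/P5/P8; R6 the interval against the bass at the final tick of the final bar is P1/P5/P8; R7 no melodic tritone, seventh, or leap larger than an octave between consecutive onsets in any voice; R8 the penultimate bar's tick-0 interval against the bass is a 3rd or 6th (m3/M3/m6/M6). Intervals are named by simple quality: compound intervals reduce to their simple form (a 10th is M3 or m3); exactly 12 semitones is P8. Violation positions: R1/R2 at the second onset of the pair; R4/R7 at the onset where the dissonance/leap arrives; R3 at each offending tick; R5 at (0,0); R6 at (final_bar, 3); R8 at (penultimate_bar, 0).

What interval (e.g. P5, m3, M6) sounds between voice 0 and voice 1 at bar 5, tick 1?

voice 0=D3 voice 1=B3 -> M6

M6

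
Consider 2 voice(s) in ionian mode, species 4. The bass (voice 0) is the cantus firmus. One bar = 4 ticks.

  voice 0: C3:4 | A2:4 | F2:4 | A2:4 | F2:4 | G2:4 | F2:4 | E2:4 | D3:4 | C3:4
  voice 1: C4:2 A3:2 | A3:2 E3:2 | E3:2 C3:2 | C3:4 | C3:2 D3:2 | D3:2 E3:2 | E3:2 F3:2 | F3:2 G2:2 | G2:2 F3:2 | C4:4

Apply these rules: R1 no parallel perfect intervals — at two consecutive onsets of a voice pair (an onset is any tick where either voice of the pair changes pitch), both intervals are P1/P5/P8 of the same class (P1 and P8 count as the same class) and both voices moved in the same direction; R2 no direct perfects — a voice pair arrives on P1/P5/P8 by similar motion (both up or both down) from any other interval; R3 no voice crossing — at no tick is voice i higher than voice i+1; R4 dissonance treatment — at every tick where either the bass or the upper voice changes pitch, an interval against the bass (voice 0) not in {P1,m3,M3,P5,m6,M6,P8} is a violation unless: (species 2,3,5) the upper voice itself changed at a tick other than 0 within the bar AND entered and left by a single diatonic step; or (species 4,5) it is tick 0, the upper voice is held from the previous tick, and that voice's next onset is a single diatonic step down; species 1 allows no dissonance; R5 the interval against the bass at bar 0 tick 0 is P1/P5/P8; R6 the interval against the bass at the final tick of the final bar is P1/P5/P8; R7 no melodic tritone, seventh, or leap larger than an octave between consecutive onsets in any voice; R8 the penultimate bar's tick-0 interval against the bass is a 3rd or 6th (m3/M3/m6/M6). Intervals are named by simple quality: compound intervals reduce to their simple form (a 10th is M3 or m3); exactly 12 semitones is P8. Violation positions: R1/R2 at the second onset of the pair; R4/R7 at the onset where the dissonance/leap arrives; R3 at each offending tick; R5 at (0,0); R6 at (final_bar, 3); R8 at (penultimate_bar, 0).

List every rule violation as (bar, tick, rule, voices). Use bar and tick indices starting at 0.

(2, 0, R4, (0, 1))
(6, 0, R4, (0, 1))
(7, 0, R4, (0, 1))
(7, 2, R7, (1,))
(8, 0, R3, (0, 1))
(8, 0, R7, (0,))
(8, 0, R8, (0, 1))
(8, 1, R3, (0, 1))
(8, 2, R7, (1,))

bar 0: v0=C3 v1=C4 downbeat P8
bar 1: v0=A2 v1=A3 downbeat P8
bar 2: v0=F2 v1=E3 downbeat M7
bar 3: v0=A2 v1=C3 downbeat m3
bar 4: v0=F2 v1=C3 downbeat P5
bar 5: v0=G2 v1=D3 downbeat P5
bar 6: v0=F2 v1=E3 downbeat M7
bar 7: v0=E2 v1=F3 downbeat m2
bar 8: v0=D3 v1=G2 downbeat P5
bar 9: v0=C3 v1=C4 downbeat P8
  -> R4 @ bar 2 tick 0 v(0, 1): F2/E3 M7 untreated
  -> R4 @ bar 6 tick 0 v(0, 1): F2/E3 M7 untreated
  -> R4 @ bar 7 tick 0 v(0, 1): E2/F3 m2 untreated
  -> R7 @ bar 7 tick 2 v(1,): F3->G2 leap 10st
  -> R3 @ bar 8 tick 0 v(0, 1): D3 above G2
  -> R7 @ bar 8 tick 0 v(0,): E2->D3 leap 10st
  -> R8 @ bar 8 tick 0 v(0, 1): penult P5 not 3rd/6th
  -> R3 @ bar 8 tick 1 v(0, 1): D3 above G2
  -> R7 @ bar 8 tick 2 v(1,): G2->F3 leap 10st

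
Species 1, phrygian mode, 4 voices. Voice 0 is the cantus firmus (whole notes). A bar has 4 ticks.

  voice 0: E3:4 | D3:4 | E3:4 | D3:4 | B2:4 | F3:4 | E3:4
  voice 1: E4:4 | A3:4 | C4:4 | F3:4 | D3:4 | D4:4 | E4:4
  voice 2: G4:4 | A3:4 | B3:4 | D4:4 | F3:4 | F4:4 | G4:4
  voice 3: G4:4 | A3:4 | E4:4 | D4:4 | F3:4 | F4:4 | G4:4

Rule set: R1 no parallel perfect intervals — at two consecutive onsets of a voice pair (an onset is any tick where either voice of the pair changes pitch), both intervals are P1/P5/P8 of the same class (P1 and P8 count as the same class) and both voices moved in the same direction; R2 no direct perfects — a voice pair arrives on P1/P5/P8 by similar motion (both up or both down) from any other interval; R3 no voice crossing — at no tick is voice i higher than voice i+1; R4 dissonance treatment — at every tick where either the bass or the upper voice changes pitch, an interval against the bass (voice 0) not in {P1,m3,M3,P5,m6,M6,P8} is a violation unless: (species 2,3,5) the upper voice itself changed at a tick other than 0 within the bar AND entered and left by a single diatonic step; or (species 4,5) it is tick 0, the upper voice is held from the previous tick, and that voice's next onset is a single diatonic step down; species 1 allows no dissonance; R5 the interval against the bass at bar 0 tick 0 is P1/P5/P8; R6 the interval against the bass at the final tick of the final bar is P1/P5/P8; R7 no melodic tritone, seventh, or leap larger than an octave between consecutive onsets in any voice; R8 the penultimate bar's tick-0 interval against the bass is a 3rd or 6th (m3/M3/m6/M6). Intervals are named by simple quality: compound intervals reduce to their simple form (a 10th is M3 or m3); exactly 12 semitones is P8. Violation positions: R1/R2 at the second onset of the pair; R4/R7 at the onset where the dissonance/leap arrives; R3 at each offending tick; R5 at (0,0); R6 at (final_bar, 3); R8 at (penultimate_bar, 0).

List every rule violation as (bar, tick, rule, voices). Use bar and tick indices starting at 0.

bar 0: v0=E3 v1=E4 v2=G4 v3=G4 downbeat m3
bar 1: v0=D3 v1=A3 v2=A3 v3=A3 downbeat P5
bar 2: v0=E3 v1=C4 v2=B3 v3=E4 downbeat P8
bar 3: v0=D3 v1=F3 v2=D4 v3=D4 downbeat P8
bar 4: v0=B2 v1=D3 v2=F3 v3=F3 downbeat TT
bar 5: v0=F3 v1=D4 v2=F4 v3=F4 downbeat P8
bar 6: v0=E3 v1=E4 v2=G4 v3=G4 downbeat m3
  -> R5 @ bar 0 tick 0 v(0, 2): opens on m3
  -> R5 @ bar 0 tick 0 v(0, 3): opens on m3
  -> R1 @ bar 1 tick 0 v(2, 3): G4/G4 P1 -> A3/A3 P1 similar
  -> R2 @ bar 1 tick 0 v(0, 1): E3/E4 P8 -> D3/A3 P5 similar
  -> R2 @ bar 1 tick 0 v(0, 2): E3/G4 m3 -> D3/A3 P5 similar
  -> R2 @ bar 1 tick 0 v(0, 3): E3/G4 m3 -> D3/A3 P5 similar
  -> R2 @ bar 1 tick 0 v(1, 2): E4/G4 m3 -> A3/A3 P1 similar
  -> R2 @ bar 1 tick 0 v(1, 3): E4/G4 m3 -> A3/A3 P1 similar
  -> R7 @ bar 1 tick 0 v(2,): G4->A3 leap 10st
  -> R7 @ bar 1 tick 0 v(3,): G4->A3 leap 10st
  -> R1 @ bar 2 tick 0 v(0, 2): D3/A3 P5 -> E3/B3 P5 similar
  -> R2 @ bar 2 tick 0 v(0, 3): D3/A3 P5 -> E3/E4 P8 similar
  -> R3 @ bar 2 tick 0 v(1, 2): C4 above B3
  -> R3 @ bar 2 tick 1 v(1, 2): C4 above B3
  -> R3 @ bar 2 tick 2 v(1, 2): C4 above B3
  -> R3 @ bar 2 tick 3 v(1, 2): C4 above B3
  -> R1 @ bar 3 tick 0 v(0, 3): E3/E4 P8 -> D3/D4 P8 similar
  -> R1 @ bar 4 tick 0 v(2, 3): D4/D4 P1 -> F3/F3 P1 similar
  -> R4 @ bar 4 tick 0 v(0, 2): B2/F3 TT untreated
  -> R4 @ bar 4 tick 0 v(0, 3): B2/F3 TT untreated
  -> R1 @ bar 5 tick 0 v(2, 3): F3/F3 P1 -> F4/F4 P1 similar
  -> R2 @ bar 5 tick 0 v(0, 2): B2/F3 TT -> F3/F4 P8 similar
  -> R2 @ bar 5 tick 0 v(0, 3): B2/F3 TT -> F3/F4 P8 similar
  -> R7 @ bar 5 tick 0 v(0,): B2->F3 leap 6st
  -> R8 @ bar 5 tick 0 v(0, 2): penult P8 not 3rd/6th
  -> R8 @ bar 5 tick 0 v(0, 3): penult P8 not 3rd/6th
  -> R1 @ bar 6 tick 0 v(2, 3): F4/F4 P1 -> G4/G4 P1 similar
  -> R6 @ bar 6 tick 3 v(0, 2): closes on m3
  -> R6 @ bar 6 tick 3 v(0, 3): closes on m3

(0, 0, R5, (0, 2))
(0, 0, R5, (0, 3))
(1, 0, R1, (2, 3))
(1, 0, R2, (0, 1))
(1, 0, R2, (0, 2))
(1, 0, R2, (0, 3))
(1, 0, R2, (1, 2))
(1, 0, R2, (1, 3))
(1, 0, R7, (2,))
(1, 0, R7, (3,))
(2, 0, R1, (0, 2))
(2, 0, R2, (0, 3))
(2, 0, R3, (1, 2))
(2, 1, R3, (1, 2))
(2, 2, R3, (1, 2))
(2, 3, R3, (1, 2))
(3, 0, R1, (0, 3))
(4, 0, R1, (2, 3))
(4, 0, R4, (0, 2))
(4, 0, R4, (0, 3))
(5, 0, R1, (2, 3))
(5, 0, R2, (0, 2))
(5, 0, R2, (0, 3))
(5, 0, R7, (0,))
(5, 0, R8, (0, 2))
(5, 0, R8, (0, 3))
(6, 0, R1, (2, 3))
(6, 3, R6, (0, 2))
(6, 3, R6, (0, 3))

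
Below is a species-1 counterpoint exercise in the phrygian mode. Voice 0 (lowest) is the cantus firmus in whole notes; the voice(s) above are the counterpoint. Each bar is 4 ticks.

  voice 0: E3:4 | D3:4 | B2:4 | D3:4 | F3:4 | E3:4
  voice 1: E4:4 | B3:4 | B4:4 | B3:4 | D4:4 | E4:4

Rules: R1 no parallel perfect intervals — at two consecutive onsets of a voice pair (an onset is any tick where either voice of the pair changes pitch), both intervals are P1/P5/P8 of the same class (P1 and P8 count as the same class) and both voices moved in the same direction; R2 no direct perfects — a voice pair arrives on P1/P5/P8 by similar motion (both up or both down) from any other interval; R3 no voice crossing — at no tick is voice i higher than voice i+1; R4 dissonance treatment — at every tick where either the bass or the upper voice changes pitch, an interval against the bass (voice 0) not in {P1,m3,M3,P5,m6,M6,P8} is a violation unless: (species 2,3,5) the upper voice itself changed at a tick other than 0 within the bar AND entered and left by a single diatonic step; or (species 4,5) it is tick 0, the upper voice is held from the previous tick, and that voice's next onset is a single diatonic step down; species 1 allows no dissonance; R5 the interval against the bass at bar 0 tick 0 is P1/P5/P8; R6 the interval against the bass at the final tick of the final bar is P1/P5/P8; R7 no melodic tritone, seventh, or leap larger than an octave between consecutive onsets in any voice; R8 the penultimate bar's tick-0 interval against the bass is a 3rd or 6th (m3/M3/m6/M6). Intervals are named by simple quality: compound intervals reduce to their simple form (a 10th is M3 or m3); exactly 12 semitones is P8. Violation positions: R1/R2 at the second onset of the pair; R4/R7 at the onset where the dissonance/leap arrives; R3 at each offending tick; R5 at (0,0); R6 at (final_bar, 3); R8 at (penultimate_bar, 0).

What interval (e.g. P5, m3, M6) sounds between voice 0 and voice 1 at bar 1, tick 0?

voice 0=D3 voice 1=B3 -> M6

M6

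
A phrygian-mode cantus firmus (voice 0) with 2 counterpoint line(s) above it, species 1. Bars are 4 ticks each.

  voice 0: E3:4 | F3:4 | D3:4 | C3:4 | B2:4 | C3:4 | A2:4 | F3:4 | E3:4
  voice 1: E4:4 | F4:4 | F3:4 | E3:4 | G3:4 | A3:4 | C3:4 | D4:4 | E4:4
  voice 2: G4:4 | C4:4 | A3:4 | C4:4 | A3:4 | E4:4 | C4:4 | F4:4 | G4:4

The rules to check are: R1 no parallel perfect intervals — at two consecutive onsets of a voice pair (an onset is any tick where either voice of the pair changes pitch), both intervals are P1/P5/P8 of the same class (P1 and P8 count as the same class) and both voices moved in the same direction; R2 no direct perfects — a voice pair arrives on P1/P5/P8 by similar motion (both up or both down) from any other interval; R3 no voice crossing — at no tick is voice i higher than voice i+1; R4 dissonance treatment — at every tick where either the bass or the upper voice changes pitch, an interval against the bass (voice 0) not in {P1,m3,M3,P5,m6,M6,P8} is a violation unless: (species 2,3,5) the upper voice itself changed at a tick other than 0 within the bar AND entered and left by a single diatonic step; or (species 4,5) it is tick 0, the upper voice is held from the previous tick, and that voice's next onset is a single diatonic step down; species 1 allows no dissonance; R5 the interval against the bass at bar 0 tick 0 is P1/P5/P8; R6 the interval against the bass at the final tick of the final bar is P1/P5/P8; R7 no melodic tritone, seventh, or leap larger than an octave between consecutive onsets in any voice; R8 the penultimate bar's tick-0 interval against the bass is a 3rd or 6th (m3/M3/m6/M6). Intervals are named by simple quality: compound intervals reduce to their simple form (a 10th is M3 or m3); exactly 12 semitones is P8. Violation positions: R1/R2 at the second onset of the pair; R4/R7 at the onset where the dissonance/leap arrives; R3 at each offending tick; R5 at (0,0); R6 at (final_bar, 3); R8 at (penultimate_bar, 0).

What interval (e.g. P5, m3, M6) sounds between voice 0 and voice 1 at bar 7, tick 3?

voice 0=F3 voice 1=D4 -> M6

M6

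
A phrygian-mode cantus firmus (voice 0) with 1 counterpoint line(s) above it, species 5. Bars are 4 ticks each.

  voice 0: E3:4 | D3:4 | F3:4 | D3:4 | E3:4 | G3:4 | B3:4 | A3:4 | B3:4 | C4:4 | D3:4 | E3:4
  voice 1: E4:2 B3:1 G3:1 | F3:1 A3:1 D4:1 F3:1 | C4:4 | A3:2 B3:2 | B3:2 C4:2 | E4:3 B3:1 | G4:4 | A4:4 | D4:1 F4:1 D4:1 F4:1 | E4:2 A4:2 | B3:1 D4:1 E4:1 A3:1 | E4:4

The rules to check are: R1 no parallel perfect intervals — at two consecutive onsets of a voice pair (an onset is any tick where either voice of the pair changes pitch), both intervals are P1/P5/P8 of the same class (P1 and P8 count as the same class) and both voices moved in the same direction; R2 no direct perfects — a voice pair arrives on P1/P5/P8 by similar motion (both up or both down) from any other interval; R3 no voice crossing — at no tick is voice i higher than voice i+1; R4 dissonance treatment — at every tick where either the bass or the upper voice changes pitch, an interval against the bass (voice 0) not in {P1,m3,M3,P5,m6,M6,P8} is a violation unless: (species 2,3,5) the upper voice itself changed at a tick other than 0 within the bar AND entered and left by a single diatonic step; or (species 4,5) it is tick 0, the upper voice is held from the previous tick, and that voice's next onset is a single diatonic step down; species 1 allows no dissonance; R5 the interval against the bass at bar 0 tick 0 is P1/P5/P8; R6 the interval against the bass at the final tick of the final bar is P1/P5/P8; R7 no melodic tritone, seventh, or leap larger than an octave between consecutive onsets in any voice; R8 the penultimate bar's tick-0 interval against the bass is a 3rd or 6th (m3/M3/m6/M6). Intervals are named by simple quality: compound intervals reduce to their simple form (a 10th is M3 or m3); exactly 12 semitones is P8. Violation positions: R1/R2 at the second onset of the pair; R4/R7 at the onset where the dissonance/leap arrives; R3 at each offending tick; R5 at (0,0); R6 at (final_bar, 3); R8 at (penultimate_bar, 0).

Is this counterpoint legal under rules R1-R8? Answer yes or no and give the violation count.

No (8 violations)

bar 0: v0=E3 v1=E4 (P8)
bar 1: v0=D3 v1=F3 (m3)
bar 2: v0=F3 v1=C4 (P5)
bar 3: v0=D3 v1=A3 (P5)
bar 4: v0=E3 v1=B3 (P5)
bar 5: v0=G3 v1=E4 (M6)
bar 6: v0=B3 v1=G4 (m6)
bar 7: v0=A3 v1=A4 (P8)
bar 8: v0=B3 v1=D4 (m3)
bar 9: v0=C4 v1=E4 (M3)
bar 10: v0=D3 v1=B3 (M6)
bar 11: v0=E3 v1=E4 (P8)
  R2 @ bar2.0: D3/F3 m3 -> F3/C4 P5 similar
  R1 @ bar3.0: F3/C4 P5 -> D3/A3 P5 similar
  R4 @ bar8.1: B3/F4 TT untreated
  R4 @ bar8.3: B3/F4 TT untreated
  R7 @ bar10.0: C4->D3 leap 10st
  R7 @ bar10.0: A4->B3 leap 10st
  R4 @ bar10.2: D3/E4 M2 untreated
  R2 @ bar11.0: D3/A3 P5 -> E3/E4 P8 similar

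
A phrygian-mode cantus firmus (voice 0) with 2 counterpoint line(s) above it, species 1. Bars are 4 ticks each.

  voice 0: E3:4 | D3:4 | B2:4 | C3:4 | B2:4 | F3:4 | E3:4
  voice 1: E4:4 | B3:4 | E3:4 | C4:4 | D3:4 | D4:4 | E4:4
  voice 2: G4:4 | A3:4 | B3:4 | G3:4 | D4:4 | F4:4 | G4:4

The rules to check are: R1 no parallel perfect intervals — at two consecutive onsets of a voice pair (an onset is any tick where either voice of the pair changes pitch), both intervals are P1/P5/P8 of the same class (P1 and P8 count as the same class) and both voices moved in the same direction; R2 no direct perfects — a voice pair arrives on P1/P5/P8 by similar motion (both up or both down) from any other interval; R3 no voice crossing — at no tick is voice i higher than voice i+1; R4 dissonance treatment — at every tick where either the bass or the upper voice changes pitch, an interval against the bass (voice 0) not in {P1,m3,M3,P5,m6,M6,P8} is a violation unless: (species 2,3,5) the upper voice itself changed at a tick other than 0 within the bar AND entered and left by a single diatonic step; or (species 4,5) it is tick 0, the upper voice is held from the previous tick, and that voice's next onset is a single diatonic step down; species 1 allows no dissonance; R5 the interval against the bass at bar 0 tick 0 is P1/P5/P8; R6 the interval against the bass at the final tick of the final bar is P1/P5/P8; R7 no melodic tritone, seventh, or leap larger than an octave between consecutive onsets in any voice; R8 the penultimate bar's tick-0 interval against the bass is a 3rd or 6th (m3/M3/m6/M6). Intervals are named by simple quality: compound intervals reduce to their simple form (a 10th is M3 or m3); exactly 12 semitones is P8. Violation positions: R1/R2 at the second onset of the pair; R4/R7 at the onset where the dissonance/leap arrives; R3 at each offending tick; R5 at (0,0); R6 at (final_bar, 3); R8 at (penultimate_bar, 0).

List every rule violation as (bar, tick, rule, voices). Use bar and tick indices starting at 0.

bar 0: v0=E3 v1=E4 v2=G4 downbeat m3
bar 1: v0=D3 v1=B3 v2=A3 downbeat P5
bar 2: v0=B2 v1=E3 v2=B3 downbeat P8
bar 3: v0=C3 v1=C4 v2=G3 downbeat P5
bar 4: v0=B2 v1=D3 v2=D4 downbeat m3
bar 5: v0=F3 v1=D4 v2=F4 downbeat P8
bar 6: v0=E3 v1=E4 v2=G4 downbeat m3
  -> R5 @ bar 0 tick 0 v(0, 2): opens on m3
  -> R2 @ bar 1 tick 0 v(0, 2): E3/G4 m3 -> D3/A3 P5 similar
  -> R3 @ bar 1 tick 0 v(1, 2): B3 above A3
  -> R7 @ bar 1 tick 0 v(2,): G4->A3 leap 10st
  -> R3 @ bar 1 tick 1 v(1, 2): B3 above A3
  -> R3 @ bar 1 tick 2 v(1, 2): B3 above A3
  -> R3 @ bar 1 tick 3 v(1, 2): B3 above A3
  -> R4 @ bar 2 tick 0 v(0, 1): B2/E3 P4 untreated
  -> R2 @ bar 3 tick 0 v(0, 1): B2/E3 P4 -> C3/C4 P8 similar
  -> R3 @ bar 3 tick 0 v(1, 2): C4 above G3
  -> R3 @ bar 3 tick 1 v(1, 2): C4 above G3
  -> R3 @ bar 3 tick 2 v(1, 2): C4 above G3
  -> R3 @ bar 3 tick 3 v(1, 2): C4 above G3
  -> R7 @ bar 4 tick 0 v(1,): C4->D3 leap 10st
  -> R2 @ bar 5 tick 0 v(0, 2): B2/D4 m3 -> F3/F4 P8 similar
  -> R7 @ bar 5 tick 0 v(0,): B2->F3 leap 6st
  -> R8 @ bar 5 tick 0 v(0, 2): penult P8 not 3rd/6th
  -> R6 @ bar 6 tick 3 v(0, 2): closes on m3

(0, 0, R5, (0, 2))
(1, 0, R2, (0, 2))
(1, 0, R3, (1, 2))
(1, 0, R7, (2,))
(1, 1, R3, (1, 2))
(1, 2, R3, (1, 2))
(1, 3, R3, (1, 2))
(2, 0, R4, (0, 1))
(3, 0, R2, (0, 1))
(3, 0, R3, (1, 2))
(3, 1, R3, (1, 2))
(3, 2, R3, (1, 2))
(3, 3, R3, (1, 2))
(4, 0, R7, (1,))
(5, 0, R2, (0, 2))
(5, 0, R7, (0,))
(5, 0, R8, (0, 2))
(6, 3, R6, (0, 2))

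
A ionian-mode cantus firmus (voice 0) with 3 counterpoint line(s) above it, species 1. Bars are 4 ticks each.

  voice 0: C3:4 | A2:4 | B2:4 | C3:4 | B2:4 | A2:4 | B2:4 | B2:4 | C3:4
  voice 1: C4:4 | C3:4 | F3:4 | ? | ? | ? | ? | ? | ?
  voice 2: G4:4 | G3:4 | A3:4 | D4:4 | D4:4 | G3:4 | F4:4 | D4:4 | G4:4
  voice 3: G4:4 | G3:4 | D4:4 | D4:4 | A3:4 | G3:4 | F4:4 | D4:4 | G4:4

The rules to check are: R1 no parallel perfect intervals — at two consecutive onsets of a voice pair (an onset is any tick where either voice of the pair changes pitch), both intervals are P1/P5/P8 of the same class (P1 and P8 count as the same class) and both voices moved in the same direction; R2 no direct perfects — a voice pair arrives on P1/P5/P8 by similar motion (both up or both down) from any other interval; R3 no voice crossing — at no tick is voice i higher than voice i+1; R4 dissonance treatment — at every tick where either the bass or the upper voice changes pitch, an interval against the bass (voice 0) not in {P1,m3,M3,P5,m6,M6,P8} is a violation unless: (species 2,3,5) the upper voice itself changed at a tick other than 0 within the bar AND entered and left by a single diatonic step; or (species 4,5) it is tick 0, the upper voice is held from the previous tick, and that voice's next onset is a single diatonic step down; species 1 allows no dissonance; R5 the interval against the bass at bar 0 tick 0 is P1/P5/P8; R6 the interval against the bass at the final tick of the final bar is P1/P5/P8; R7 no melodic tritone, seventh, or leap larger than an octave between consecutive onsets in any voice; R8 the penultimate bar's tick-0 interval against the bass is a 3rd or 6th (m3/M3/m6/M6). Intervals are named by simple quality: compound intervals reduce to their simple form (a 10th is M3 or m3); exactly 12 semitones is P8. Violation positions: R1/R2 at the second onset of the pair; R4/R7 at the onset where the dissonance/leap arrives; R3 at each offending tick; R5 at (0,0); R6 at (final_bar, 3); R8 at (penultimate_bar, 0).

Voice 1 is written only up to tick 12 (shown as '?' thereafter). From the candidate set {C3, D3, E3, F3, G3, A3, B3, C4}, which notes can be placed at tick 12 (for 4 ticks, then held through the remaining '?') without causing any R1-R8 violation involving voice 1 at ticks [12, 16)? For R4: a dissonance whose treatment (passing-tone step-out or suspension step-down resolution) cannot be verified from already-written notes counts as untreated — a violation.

{A3, C3, E3}

C3: legal
D3: violates R4
E3: legal
F3: violates R4
G3: violates R2
A3: legal
B3: violates R4,R7
C4: violates R2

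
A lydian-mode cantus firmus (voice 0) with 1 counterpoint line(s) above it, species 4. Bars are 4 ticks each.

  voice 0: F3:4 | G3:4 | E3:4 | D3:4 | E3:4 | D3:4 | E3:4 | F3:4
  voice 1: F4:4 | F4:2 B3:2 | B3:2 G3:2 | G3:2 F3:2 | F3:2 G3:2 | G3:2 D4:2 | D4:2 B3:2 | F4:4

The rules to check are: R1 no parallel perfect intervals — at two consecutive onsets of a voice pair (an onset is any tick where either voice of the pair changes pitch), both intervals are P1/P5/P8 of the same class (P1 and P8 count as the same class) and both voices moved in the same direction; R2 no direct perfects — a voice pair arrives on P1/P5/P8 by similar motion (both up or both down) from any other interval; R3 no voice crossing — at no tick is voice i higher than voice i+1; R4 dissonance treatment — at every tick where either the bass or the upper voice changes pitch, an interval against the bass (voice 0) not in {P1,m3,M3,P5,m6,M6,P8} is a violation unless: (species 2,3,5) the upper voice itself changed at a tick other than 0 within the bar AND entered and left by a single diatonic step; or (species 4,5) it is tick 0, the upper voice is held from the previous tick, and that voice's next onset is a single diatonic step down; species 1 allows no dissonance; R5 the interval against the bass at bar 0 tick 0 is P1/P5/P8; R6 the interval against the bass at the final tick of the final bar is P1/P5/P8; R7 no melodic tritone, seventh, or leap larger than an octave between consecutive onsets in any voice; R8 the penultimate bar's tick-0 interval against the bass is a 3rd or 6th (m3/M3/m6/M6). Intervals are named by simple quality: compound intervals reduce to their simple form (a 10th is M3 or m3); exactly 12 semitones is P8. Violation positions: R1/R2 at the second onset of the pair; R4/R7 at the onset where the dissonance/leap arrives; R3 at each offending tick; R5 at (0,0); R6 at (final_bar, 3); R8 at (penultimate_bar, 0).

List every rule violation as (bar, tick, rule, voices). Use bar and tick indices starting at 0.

bar 0: v0=F3 v1=F4 downbeat P8
bar 1: v0=G3 v1=F4 downbeat m7
bar 2: v0=E3 v1=B3 downbeat P5
bar 3: v0=D3 v1=G3 downbeat P4
bar 4: v0=E3 v1=F3 downbeat m2
bar 5: v0=D3 v1=G3 downbeat P4
bar 6: v0=E3 v1=D4 downbeat m7
bar 7: v0=F3 v1=F4 downbeat P8
  -> R4 @ bar 1 tick 0 v(0, 1): G3/F4 m7 untreated
  -> R7 @ bar 1 tick 2 v(1,): F4->B3 leap 6st
  -> R4 @ bar 4 tick 0 v(0, 1): E3/F3 m2 untreated
  -> R4 @ bar 5 tick 0 v(0, 1): D3/G3 P4 untreated
  -> R4 @ bar 6 tick 0 v(0, 1): E3/D4 m7 untreated
  -> R8 @ bar 6 tick 0 v(0, 1): penult m7 not 3rd/6th
  -> R2 @ bar 7 tick 0 v(0, 1): E3/B3 P5 -> F3/F4 P8 similar
  -> R7 @ bar 7 tick 0 v(1,): B3->F4 leap 6st

(1, 0, R4, (0, 1))
(1, 2, R7, (1,))
(4, 0, R4, (0, 1))
(5, 0, R4, (0, 1))
(6, 0, R4, (0, 1))
(6, 0, R8, (0, 1))
(7, 0, R2, (0, 1))
(7, 0, R7, (1,))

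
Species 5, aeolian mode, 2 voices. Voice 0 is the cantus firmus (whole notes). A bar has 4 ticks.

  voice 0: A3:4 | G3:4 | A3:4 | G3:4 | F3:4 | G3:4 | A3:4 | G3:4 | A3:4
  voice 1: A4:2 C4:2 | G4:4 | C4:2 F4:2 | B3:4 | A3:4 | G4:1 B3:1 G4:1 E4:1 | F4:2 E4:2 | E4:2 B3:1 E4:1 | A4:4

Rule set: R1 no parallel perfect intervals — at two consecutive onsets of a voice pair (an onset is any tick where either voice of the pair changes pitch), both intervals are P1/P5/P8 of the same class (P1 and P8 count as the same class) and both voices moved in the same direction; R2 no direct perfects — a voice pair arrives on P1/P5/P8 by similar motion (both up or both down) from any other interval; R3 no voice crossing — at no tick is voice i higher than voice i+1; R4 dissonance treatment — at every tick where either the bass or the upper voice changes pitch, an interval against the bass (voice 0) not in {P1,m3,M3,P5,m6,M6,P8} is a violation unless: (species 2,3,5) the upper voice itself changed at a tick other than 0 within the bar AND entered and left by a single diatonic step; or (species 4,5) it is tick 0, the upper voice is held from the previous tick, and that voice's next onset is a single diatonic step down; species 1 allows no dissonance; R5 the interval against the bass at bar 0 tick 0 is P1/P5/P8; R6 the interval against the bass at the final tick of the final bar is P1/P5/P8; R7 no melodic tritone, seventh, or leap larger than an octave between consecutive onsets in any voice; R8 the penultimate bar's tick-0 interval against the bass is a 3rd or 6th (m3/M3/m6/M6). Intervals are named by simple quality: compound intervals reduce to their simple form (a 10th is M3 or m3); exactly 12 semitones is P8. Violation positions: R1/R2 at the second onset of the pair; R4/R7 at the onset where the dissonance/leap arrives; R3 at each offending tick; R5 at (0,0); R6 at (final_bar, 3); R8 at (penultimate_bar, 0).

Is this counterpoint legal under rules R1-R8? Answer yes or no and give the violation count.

bar 0: v0=A3 v1=A4 (P8)
bar 1: v0=G3 v1=G4 (P8)
bar 2: v0=A3 v1=C4 (m3)
bar 3: v0=G3 v1=B3 (M3)
bar 4: v0=F3 v1=A3 (M3)
bar 5: v0=G3 v1=G4 (P8)
bar 6: v0=A3 v1=F4 (m6)
bar 7: v0=G3 v1=E4 (M6)
bar 8: v0=A3 v1=A4 (P8)
  R7 @ bar3.0: F4->B3 leap 6st
  R2 @ bar5.0: F3/A3 M3 -> G3/G4 P8 similar
  R7 @ bar5.0: A3->G4 leap 10st
  R2 @ bar8.0: G3/E4 M6 -> A3/A4 P8 similar

No (4 violations)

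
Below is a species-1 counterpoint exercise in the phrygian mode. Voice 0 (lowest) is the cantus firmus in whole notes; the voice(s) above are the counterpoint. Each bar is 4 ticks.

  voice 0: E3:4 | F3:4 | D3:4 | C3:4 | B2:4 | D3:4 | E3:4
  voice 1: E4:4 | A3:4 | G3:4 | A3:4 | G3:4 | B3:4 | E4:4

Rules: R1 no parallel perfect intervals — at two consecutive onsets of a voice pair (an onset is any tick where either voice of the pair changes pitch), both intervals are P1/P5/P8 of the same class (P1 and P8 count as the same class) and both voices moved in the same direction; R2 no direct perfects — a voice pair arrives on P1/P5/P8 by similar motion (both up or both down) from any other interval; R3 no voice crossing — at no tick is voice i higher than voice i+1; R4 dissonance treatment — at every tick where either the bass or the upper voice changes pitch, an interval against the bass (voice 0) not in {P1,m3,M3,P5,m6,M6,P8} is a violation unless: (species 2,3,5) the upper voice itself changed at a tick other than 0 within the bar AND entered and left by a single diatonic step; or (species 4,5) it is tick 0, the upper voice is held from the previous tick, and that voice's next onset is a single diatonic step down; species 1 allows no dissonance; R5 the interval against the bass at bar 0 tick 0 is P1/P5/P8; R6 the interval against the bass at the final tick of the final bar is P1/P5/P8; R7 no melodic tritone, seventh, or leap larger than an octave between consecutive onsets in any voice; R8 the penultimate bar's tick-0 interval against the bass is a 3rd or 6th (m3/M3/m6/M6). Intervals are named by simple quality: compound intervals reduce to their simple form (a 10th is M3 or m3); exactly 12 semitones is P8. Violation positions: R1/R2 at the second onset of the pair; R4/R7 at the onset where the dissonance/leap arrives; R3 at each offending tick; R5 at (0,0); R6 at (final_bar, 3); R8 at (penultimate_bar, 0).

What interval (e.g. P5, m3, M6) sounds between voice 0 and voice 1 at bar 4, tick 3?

voice 0=B2 voice 1=G3 -> m6

m6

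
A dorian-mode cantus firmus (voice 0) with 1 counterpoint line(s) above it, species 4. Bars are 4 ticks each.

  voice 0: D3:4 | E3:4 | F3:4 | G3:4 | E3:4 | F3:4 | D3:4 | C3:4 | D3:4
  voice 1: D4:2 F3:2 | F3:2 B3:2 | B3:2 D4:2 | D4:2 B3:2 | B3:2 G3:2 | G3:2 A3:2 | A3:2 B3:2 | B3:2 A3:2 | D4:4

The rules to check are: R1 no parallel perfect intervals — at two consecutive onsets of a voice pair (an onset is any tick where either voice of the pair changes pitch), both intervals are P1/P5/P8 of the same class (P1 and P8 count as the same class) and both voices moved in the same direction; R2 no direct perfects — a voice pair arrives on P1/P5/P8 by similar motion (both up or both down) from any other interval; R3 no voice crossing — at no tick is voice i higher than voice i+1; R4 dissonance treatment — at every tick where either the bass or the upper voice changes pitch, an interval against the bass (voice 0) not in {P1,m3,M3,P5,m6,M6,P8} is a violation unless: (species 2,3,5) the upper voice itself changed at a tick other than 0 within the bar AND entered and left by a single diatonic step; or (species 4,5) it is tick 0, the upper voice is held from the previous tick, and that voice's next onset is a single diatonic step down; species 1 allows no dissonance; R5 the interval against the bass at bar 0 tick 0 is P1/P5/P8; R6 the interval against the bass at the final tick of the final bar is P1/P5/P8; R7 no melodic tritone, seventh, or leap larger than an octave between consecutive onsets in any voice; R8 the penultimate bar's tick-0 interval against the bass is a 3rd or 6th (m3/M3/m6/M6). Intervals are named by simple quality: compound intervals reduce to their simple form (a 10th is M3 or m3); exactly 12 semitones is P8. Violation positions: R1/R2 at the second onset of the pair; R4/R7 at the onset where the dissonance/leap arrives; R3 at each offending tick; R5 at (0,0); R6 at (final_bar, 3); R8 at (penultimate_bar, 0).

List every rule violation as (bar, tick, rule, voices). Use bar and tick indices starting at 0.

(1, 0, R4, (0, 1))
(1, 2, R7, (1,))
(2, 0, R4, (0, 1))
(5, 0, R4, (0, 1))
(7, 0, R8, (0, 1))
(8, 0, R2, (0, 1))

bar 0: v0=D3 v1=D4 downbeat P8
bar 1: v0=E3 v1=F3 downbeat m2
bar 2: v0=F3 v1=B3 downbeat TT
bar 3: v0=G3 v1=D4 downbeat P5
bar 4: v0=E3 v1=B3 downbeat P5
bar 5: v0=F3 v1=G3 downbeat M2
bar 6: v0=D3 v1=A3 downbeat P5
bar 7: v0=C3 v1=B3 downbeat M7
bar 8: v0=D3 v1=D4 downbeat P8
  -> R4 @ bar 1 tick 0 v(0, 1): E3/F3 m2 untreated
  -> R7 @ bar 1 tick 2 v(1,): F3->B3 leap 6st
  -> R4 @ bar 2 tick 0 v(0, 1): F3/B3 TT untreated
  -> R4 @ bar 5 tick 0 v(0, 1): F3/G3 M2 untreated
  -> R8 @ bar 7 tick 0 v(0, 1): penult M7 not 3rd/6th
  -> R2 @ bar 8 tick 0 v(0, 1): C3/A3 M6 -> D3/D4 P8 similar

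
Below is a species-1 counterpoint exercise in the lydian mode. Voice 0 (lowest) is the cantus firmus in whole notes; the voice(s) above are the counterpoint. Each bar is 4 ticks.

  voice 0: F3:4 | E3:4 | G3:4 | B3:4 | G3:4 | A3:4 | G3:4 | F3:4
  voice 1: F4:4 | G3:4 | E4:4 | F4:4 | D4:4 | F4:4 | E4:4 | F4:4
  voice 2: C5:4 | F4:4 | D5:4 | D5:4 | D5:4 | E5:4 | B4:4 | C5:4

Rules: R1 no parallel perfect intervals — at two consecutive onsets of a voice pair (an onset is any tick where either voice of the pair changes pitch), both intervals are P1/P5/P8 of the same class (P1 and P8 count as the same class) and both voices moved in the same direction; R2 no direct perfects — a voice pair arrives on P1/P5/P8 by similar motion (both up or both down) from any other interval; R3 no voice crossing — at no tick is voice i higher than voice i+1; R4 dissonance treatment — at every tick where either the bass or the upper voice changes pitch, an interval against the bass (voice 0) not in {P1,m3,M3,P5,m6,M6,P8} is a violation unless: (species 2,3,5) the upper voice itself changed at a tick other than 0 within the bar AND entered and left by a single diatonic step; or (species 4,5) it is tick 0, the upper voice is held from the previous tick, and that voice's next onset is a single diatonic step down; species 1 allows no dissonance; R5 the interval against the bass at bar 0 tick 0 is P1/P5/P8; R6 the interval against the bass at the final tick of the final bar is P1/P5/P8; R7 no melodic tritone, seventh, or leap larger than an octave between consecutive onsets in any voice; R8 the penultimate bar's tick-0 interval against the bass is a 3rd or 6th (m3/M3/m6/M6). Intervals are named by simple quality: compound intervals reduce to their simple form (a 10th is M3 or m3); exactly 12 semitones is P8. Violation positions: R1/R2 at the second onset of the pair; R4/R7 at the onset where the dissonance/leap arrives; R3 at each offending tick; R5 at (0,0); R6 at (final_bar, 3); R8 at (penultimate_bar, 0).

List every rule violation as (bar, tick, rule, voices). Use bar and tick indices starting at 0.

(1, 0, R4, (0, 2))
(1, 0, R7, (1,))
(2, 0, R2, (0, 2))
(3, 0, R4, (0, 1))
(4, 0, R2, (0, 1))
(5, 0, R1, (0, 2))
(6, 0, R2, (1, 2))
(7, 0, R1, (1, 2))

bar 0: v0=F3 v1=F4 v2=C5 downbeat P5
bar 1: v0=E3 v1=G3 v2=F4 downbeat m2
bar 2: v0=G3 v1=E4 v2=D5 downbeat P5
bar 3: v0=B3 v1=F4 v2=D5 downbeat m3
bar 4: v0=G3 v1=D4 v2=D5 downbeat P5
bar 5: v0=A3 v1=F4 v2=E5 downbeat P5
bar 6: v0=G3 v1=E4 v2=B4 downbeat M3
bar 7: v0=F3 v1=F4 v2=C5 downbeat P5
  -> R4 @ bar 1 tick 0 v(0, 2): E3/F4 m2 untreated
  -> R7 @ bar 1 tick 0 v(1,): F4->G3 leap 10st
  -> R2 @ bar 2 tick 0 v(0, 2): E3/F4 m2 -> G3/D5 P5 similar
  -> R4 @ bar 3 tick 0 v(0, 1): B3/F4 TT untreated
  -> R2 @ bar 4 tick 0 v(0, 1): B3/F4 TT -> G3/D4 P5 similar
  -> R1 @ bar 5 tick 0 v(0, 2): G3/D5 P5 -> A3/E5 P5 similar
  -> R2 @ bar 6 tick 0 v(1, 2): F4/E5 M7 -> E4/B4 P5 similar
  -> R1 @ bar 7 tick 0 v(1, 2): E4/B4 P5 -> F4/C5 P5 similar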